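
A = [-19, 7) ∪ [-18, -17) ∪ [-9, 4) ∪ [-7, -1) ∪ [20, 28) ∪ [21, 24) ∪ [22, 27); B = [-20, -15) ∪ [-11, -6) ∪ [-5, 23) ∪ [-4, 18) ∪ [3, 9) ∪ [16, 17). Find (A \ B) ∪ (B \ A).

[-20, -19) ∪ [-15, -11) ∪ [-6, -5) ∪ [7, 20) ∪ [23, 28)

A, merged: [-19, 7), [20, 28).
B, merged: [-20, -15), [-11, -6), [-5, 23).
A but not B: [-15, -11), [-6, -5), [23, 28).
B but not A: [-20, -19), [7, 20).
Combining gives A △ B.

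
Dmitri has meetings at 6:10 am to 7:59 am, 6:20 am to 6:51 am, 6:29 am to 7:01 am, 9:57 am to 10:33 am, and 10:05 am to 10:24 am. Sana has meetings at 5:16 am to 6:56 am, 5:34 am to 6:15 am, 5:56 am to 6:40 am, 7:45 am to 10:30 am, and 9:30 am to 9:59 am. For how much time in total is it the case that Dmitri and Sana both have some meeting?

First set merges to 6:10 am–7:59 am, 9:57 am–10:33 am.
Second set merges to 5:16 am–6:56 am, 7:45 am–10:30 am.
A ∩ B = 6:10 am–6:56 am, 7:45 am–7:59 am, 9:57 am–10:30 am.
Total: 46 min + 14 min + 33 min = 1 h 33 min.

1 h 33 min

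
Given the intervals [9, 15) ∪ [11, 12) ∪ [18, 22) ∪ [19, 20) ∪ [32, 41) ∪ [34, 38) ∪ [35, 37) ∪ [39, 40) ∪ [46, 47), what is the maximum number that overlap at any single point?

3

Sweep endpoints in order; track running count of active intervals.
Peak of 3 reached at 35.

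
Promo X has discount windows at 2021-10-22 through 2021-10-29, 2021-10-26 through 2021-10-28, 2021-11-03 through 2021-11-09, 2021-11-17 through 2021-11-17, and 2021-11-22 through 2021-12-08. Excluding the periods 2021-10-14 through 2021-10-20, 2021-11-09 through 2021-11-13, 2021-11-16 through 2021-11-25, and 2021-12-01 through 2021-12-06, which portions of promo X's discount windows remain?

2021-10-22 through 2021-10-29, 2021-11-03 through 2021-11-08, 2021-11-26 through 2021-11-30, 2021-12-07 through 2021-12-08

First set merges to 2021-10-22 through 2021-10-29, 2021-11-03 through 2021-11-09, 2021-11-17 through 2021-11-17, 2021-11-22 through 2021-12-08.
2021-10-22 through 2021-10-29: no B overlap → unchanged.
2021-11-03 through 2021-11-09 minus B → 2021-11-03 through 2021-11-08.
2021-11-17 through 2021-11-17: fully covered by B → removed.
2021-11-22 through 2021-12-08 minus B → 2021-11-26 through 2021-11-30, 2021-12-07 through 2021-12-08.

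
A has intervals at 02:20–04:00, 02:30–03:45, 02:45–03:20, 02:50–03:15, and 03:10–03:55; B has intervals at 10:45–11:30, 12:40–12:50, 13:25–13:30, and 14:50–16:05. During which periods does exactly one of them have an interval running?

First set merges to 02:20–04:00.
A \ B = 02:20–04:00.
B \ A = 10:45–11:30, 12:40–12:50, 13:25–13:30, 14:50–16:05.
Union of the two gives the symmetric difference.

02:20–04:00, 10:45–11:30, 12:40–12:50, 13:25–13:30, 14:50–16:05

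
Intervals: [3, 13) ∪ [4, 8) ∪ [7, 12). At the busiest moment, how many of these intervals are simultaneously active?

3

Sweep endpoints in order; track running count of active intervals.
Peak of 3 reached at 7.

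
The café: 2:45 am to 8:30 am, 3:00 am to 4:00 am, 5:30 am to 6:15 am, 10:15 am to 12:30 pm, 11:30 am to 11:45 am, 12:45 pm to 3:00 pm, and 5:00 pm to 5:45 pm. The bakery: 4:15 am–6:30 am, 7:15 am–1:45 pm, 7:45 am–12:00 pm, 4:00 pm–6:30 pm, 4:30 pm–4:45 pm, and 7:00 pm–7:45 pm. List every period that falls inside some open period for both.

4:15 am–6:30 am, 7:15 am–8:30 am, 10:15 am–12:30 pm, 12:45 pm–1:45 pm, 5:00 pm–5:45 pm

Merge the first list: 2:45 am–8:30 am, 10:15 am–12:30 pm, 12:45 pm–3:00 pm, 5:00 pm–5:45 pm.
Merge the second list: 4:15 am–6:30 am, 7:15 am–1:45 pm, 4:00 pm–6:30 pm, 7:00 pm–7:45 pm.
2:45 am–8:30 am ∩ B → 4:15 am–6:30 am, 7:15 am–8:30 am.
10:15 am–12:30 pm ∩ B → 10:15 am–12:30 pm.
12:45 pm–3:00 pm ∩ B → 12:45 pm–1:45 pm.
5:00 pm–5:45 pm ∩ B → 5:00 pm–5:45 pm.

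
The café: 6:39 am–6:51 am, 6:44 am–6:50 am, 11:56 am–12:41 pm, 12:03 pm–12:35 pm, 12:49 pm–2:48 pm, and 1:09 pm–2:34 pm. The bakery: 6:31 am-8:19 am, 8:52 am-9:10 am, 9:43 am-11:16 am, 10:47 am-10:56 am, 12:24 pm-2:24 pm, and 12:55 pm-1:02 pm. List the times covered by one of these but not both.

A, merged: 6:39 am-6:51 am, 11:56 am-12:41 pm, 12:49 pm-2:48 pm.
B, merged: 6:31 am-8:19 am, 8:52 am-9:10 am, 9:43 am-11:16 am, 12:24 pm-2:24 pm.
Only in the first: 11:56 am-12:24 pm, 2:24 pm-2:48 pm.
Only in the second: 6:31 am-6:39 am, 6:51 am-8:19 am, 8:52 am-9:10 am, 9:43 am-11:16 am, 12:41 pm-12:49 pm.
Together these are the periods covered by exactly one.

6:31 am-6:39 am, 6:51 am-8:19 am, 8:52 am-9:10 am, 9:43 am-11:16 am, 11:56 am-12:24 pm, 12:41 pm-12:49 pm, 2:24 pm-2:48 pm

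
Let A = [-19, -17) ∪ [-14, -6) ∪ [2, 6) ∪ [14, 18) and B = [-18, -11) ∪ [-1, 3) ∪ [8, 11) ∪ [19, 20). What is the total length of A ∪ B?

A ∪ B = [-19, -6), [-1, 6), [8, 11), [14, 18), [19, 20).
Total: 13 + 7 + 3 + 4 + 1 = 28.

28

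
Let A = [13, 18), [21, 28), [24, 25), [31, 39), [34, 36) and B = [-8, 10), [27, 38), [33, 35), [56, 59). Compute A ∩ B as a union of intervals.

[27, 28) ∪ [31, 38)

Merge the first list: [13, 18), [21, 28), [31, 39).
Merge the second list: [-8, 10), [27, 38), [56, 59).
[13, 18) meets no B interval.
[21, 28) ∩ B → [27, 28).
[31, 39) ∩ B → [31, 38).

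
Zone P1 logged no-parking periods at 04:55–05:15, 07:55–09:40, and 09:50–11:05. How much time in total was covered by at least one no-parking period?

3 h 20 min

Merged: 04:55-05:15, 07:55-09:40, 09:50-11:05.
Lengths: 20 min + 1 h 45 min + 1 h 15 min = 3 h 20 min.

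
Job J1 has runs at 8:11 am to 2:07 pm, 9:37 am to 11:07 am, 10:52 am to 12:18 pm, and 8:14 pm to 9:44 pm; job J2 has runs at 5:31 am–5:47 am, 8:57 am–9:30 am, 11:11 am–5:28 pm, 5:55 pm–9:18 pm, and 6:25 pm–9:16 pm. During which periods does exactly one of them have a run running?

5:31 am–5:47 am, 8:11 am–8:57 am, 9:30 am–11:11 am, 2:07 pm–5:28 pm, 5:55 pm–8:14 pm, 9:18 pm–9:44 pm

First set merges to 8:11 am–2:07 pm, 8:14 pm–9:44 pm.
Second set merges to 5:31 am–5:47 am, 8:57 am–9:30 am, 11:11 am–5:28 pm, 5:55 pm–9:18 pm.
A but not B: 8:11 am–8:57 am, 9:30 am–11:11 am, 9:18 pm–9:44 pm.
B but not A: 5:31 am–5:47 am, 2:07 pm–5:28 pm, 5:55 pm–8:14 pm.
Combining gives A △ B.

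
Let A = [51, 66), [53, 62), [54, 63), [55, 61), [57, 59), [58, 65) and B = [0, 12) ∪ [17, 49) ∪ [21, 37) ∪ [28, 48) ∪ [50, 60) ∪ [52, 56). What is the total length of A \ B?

6

A, merged: [51, 66).
B, merged: [0, 12), [17, 49), [50, 60).
A \ B = [60, 66).
Total: 6.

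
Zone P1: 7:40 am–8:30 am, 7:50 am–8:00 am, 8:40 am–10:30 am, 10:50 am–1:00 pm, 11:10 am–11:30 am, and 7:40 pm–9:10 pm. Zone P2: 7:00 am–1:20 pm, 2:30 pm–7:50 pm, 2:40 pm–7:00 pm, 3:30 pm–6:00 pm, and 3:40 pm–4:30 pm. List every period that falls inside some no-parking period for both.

7:40 am–8:30 am, 8:40 am–10:30 am, 10:50 am–1:00 pm, 7:40 pm–7:50 pm

First set merges to 7:40 am–8:30 am, 8:40 am–10:30 am, 10:50 am–1:00 pm, 7:40 pm–9:10 pm.
Second set merges to 7:00 am–1:20 pm, 2:30 pm–7:50 pm.
7:40 am–8:30 am ∩ B → 7:40 am–8:30 am.
8:40 am–10:30 am ∩ B → 8:40 am–10:30 am.
10:50 am–1:00 pm ∩ B → 10:50 am–1:00 pm.
7:40 pm–9:10 pm ∩ B → 7:40 pm–7:50 pm.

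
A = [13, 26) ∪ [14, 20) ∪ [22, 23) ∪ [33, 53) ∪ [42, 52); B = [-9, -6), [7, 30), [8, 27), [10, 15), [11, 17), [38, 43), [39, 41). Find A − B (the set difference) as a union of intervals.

[33, 38) ∪ [43, 53)

First set merges to [13, 26), [33, 53).
Second set merges to [-9, -6), [7, 30), [38, 43).
[13, 26) lies entirely inside B → drops out.
[33, 53) with B removed leaves [33, 38), [43, 53).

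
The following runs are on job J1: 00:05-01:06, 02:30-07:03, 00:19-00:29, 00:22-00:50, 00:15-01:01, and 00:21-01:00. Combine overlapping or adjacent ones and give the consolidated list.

00:05–01:06, 02:30–07:03

Sort by start: 00:05–01:06, 00:15–01:01, 00:19–00:29, 00:21–01:00, 00:22–00:50, 02:30–07:03.
00:15–01:01 overlaps/touches 00:05–01:06 → extend to 00:05–01:06.
00:19–00:29 overlaps/touches 00:05–01:06 → extend to 00:05–01:06.
00:21–01:00 overlaps/touches 00:05–01:06 → extend to 00:05–01:06.
00:22–00:50 overlaps/touches 00:05–01:06 → extend to 00:05–01:06.
02:30–07:03 is disjoint → start new block.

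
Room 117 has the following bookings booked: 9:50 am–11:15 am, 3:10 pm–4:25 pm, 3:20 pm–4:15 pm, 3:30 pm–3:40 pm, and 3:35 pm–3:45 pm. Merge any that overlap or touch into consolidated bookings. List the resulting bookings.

3:10 pm–4:25 pm is disjoint → start new block.
3:20 pm–4:15 pm overlaps/touches 3:10 pm–4:25 pm → extend to 3:10 pm–4:25 pm.
3:30 pm–3:40 pm overlaps/touches 3:10 pm–4:25 pm → extend to 3:10 pm–4:25 pm.
3:35 pm–3:45 pm overlaps/touches 3:10 pm–4:25 pm → extend to 3:10 pm–4:25 pm.

9:50 am–11:15 am, 3:10 pm–4:25 pm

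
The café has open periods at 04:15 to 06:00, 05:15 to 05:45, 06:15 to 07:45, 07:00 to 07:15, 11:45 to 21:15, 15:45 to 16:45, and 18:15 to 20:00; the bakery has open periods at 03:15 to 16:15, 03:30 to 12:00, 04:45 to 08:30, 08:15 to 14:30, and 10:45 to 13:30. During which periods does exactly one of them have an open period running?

First set merges to 04:15–06:00, 06:15–07:45, 11:45–21:15.
Second set merges to 03:15–16:15.
A \ B = 16:15–21:15.
B \ A = 03:15–04:15, 06:00–06:15, 07:45–11:45.
Union of the two gives the symmetric difference.

03:15–04:15, 06:00–06:15, 07:45–11:45, 16:15–21:15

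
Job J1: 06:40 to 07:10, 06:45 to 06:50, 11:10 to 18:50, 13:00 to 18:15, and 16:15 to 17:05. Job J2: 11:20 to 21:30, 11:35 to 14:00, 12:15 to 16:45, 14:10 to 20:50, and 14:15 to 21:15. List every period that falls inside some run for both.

11:20–18:50

A, merged: 06:40–07:10, 11:10–18:50.
B, merged: 11:20–21:30.
06:40–07:10 falls entirely outside B.
11:10–18:50 overlaps B on 11:20–18:50.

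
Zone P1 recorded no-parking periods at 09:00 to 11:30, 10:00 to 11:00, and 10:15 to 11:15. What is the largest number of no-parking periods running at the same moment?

3

Walk the sorted start/end points keeping a running depth.
The depth first hits 3 at 10:15.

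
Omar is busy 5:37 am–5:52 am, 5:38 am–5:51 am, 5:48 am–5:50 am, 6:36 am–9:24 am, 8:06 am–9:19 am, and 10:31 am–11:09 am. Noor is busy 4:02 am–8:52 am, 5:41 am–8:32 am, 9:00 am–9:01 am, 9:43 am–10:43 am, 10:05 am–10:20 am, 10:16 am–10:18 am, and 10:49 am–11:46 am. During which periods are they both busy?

A, merged: 5:37 am-5:52 am, 6:36 am-9:24 am, 10:31 am-11:09 am.
B, merged: 4:02 am-8:52 am, 9:00 am-9:01 am, 9:43 am-10:43 am, 10:49 am-11:46 am.
5:37 am-5:52 am meets the second set on 5:37 am-5:52 am.
6:36 am-9:24 am meets the second set on 6:36 am-8:52 am, 9:00 am-9:01 am.
10:31 am-11:09 am meets the second set on 10:31 am-10:43 am, 10:49 am-11:09 am.

5:37 am-5:52 am, 6:36 am-8:52 am, 9:00 am-9:01 am, 10:31 am-10:43 am, 10:49 am-11:09 am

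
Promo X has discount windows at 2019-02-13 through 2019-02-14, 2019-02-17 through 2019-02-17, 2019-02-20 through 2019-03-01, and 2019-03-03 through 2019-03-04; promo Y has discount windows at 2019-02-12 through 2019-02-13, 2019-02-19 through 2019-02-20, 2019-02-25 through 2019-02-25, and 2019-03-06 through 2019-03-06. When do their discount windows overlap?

2019-02-13 through 2019-02-13, 2019-02-20 through 2019-02-20, 2019-02-25 through 2019-02-25

2019-02-13 through 2019-02-14 meets the second set on 2019-02-13 through 2019-02-13.
2019-02-17 through 2019-02-17: no overlap with the second set.
2019-02-20 through 2019-03-01 meets the second set on 2019-02-20 through 2019-02-20, 2019-02-25 through 2019-02-25.
2019-03-03 through 2019-03-04: no overlap with the second set.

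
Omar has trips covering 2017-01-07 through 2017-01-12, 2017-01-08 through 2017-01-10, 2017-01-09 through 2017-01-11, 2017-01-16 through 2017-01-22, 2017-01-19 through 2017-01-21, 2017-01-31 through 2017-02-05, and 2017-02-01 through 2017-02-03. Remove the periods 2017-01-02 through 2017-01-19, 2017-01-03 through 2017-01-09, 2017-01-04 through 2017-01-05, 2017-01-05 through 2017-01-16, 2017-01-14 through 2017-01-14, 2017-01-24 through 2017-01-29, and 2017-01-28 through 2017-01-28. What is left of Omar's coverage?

2017-01-20 through 2017-01-22, 2017-01-31 through 2017-02-05

Merge the first list: 2017-01-07 through 2017-01-12, 2017-01-16 through 2017-01-22, 2017-01-31 through 2017-02-05.
Merge the second list: 2017-01-02 through 2017-01-19, 2017-01-24 through 2017-01-29.
2017-01-07 through 2017-01-12 lies entirely inside B → drops out.
2017-01-16 through 2017-01-22 with B removed leaves 2017-01-20 through 2017-01-22.
2017-01-31 through 2017-02-05 is untouched.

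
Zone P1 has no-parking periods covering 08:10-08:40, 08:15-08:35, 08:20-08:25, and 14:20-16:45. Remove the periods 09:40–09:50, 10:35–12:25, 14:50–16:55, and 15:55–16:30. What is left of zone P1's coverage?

A, merged: 08:10–08:40, 14:20–16:45.
B, merged: 09:40–09:50, 10:35–12:25, 14:50–16:55.
08:10–08:40: nothing removed.
14:20–16:45 \ B = 14:20–14:50.

08:10–08:40, 14:20–14:50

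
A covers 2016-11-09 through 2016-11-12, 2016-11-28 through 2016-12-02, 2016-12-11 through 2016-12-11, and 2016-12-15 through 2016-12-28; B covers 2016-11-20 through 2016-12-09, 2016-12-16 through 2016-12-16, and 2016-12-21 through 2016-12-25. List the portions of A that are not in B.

2016-11-09 through 2016-11-12, 2016-12-11 through 2016-12-11, 2016-12-15 through 2016-12-15, 2016-12-17 through 2016-12-20, 2016-12-26 through 2016-12-28

2016-11-09 through 2016-11-12: nothing removed.
2016-11-28 through 2016-12-02: entirely removed.
2016-12-11 through 2016-12-11: nothing removed.
2016-12-15 through 2016-12-28 \ B = 2016-12-15 through 2016-12-15, 2016-12-17 through 2016-12-20, 2016-12-26 through 2016-12-28.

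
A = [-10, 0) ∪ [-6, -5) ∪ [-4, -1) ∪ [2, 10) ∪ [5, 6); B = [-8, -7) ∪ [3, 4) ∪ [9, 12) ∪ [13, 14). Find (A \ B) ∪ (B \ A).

Merge the first list: [-10, 0), [2, 10).
Only in the first: [-10, -8), [-7, 0), [2, 3), [4, 9).
Only in the second: [10, 12), [13, 14).
Together these are the periods covered by exactly one.

[-10, -8) ∪ [-7, 0) ∪ [2, 3) ∪ [4, 9) ∪ [10, 12) ∪ [13, 14)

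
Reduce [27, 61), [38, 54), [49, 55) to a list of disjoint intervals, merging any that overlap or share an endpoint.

[38, 54) overlaps/touches [27, 61) → extend to [27, 61).
[49, 55) overlaps/touches [27, 61) → extend to [27, 61).

[27, 61)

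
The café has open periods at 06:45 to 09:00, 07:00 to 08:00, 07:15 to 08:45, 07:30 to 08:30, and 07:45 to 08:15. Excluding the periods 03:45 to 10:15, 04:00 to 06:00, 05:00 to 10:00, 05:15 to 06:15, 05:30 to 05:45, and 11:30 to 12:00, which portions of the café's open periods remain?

none

A, merged: 06:45–09:00.
B, merged: 03:45–10:15, 11:30–12:00.
06:45–09:00: fully covered by B → removed.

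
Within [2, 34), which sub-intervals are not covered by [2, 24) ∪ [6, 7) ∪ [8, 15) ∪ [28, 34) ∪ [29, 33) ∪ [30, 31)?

[24, 28)

Covered (merged): [2, 24), [28, 34).
Gaps within [2, 34): [24, 28).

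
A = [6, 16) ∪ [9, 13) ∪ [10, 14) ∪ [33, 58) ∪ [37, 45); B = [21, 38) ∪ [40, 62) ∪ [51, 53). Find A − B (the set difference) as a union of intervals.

First set merges to [6, 16), [33, 58).
Second set merges to [21, 38), [40, 62).
[6, 16): nothing removed.
[33, 58) \ B = [38, 40).

[6, 16) ∪ [38, 40)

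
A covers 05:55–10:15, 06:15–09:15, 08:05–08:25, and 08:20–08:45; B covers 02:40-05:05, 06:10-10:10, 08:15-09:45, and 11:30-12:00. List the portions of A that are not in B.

Merge the first list: 05:55–10:15.
Merge the second list: 02:40–05:05, 06:10–10:10, 11:30–12:00.
05:55–10:15 with B removed leaves 05:55–06:10, 10:10–10:15.

05:55–06:10, 10:10–10:15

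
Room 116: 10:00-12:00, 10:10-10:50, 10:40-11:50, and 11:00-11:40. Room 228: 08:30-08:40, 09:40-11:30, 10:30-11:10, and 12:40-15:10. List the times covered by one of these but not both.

08:30–08:40, 09:40–10:00, 11:30–12:00, 12:40–15:10

A, merged: 10:00–12:00.
B, merged: 08:30–08:40, 09:40–11:30, 12:40–15:10.
Only in the first: 11:30–12:00.
Only in the second: 08:30–08:40, 09:40–10:00, 12:40–15:10.
Together these are the periods covered by exactly one.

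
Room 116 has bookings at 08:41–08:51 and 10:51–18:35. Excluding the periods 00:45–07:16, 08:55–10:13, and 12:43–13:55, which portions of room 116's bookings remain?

08:41-08:51, 10:51-12:43, 13:55-18:35

08:41-08:51: nothing removed.
10:51-18:35 \ B = 10:51-12:43, 13:55-18:35.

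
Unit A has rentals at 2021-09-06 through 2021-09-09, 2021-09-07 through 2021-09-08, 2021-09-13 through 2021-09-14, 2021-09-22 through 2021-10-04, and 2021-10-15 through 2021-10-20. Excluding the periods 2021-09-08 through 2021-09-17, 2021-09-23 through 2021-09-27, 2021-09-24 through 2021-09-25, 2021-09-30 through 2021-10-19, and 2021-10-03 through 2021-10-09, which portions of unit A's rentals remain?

First set merges to 2021-09-06 through 2021-09-09, 2021-09-13 through 2021-09-14, 2021-09-22 through 2021-10-04, 2021-10-15 through 2021-10-20.
Second set merges to 2021-09-08 through 2021-09-17, 2021-09-23 through 2021-09-27, 2021-09-30 through 2021-10-19.
2021-09-06 through 2021-09-09 with B removed leaves 2021-09-06 through 2021-09-07.
2021-09-13 through 2021-09-14 lies entirely inside B → drops out.
2021-09-22 through 2021-10-04 with B removed leaves 2021-09-22 through 2021-09-22, 2021-09-28 through 2021-09-29.
2021-10-15 through 2021-10-20 with B removed leaves 2021-10-20 through 2021-10-20.

2021-09-06 through 2021-09-07, 2021-09-22 through 2021-09-22, 2021-09-28 through 2021-09-29, 2021-10-20 through 2021-10-20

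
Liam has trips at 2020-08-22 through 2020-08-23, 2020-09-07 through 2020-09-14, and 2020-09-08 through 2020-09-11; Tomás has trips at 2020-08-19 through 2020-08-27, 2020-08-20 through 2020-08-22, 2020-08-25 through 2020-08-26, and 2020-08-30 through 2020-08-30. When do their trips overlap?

A, merged: 2020-08-22 through 2020-08-23, 2020-09-07 through 2020-09-14.
B, merged: 2020-08-19 through 2020-08-27, 2020-08-30 through 2020-08-30.
2020-08-22 through 2020-08-23 meets the second set on 2020-08-22 through 2020-08-23.
2020-09-07 through 2020-09-14: no overlap with the second set.

2020-08-22 through 2020-08-23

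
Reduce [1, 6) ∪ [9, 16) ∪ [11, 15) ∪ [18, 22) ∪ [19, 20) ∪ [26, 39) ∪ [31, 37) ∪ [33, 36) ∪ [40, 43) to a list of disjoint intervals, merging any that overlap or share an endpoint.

[1, 6) ∪ [9, 16) ∪ [18, 22) ∪ [26, 39) ∪ [40, 43)

[9, 16) is disjoint → start new block.
[11, 15) overlaps/touches [9, 16) → extend to [9, 16).
[18, 22) is disjoint → start new block.
[19, 20) overlaps/touches [18, 22) → extend to [18, 22).
[26, 39) is disjoint → start new block.
[31, 37) overlaps/touches [26, 39) → extend to [26, 39).
[33, 36) overlaps/touches [26, 39) → extend to [26, 39).
[40, 43) is disjoint → start new block.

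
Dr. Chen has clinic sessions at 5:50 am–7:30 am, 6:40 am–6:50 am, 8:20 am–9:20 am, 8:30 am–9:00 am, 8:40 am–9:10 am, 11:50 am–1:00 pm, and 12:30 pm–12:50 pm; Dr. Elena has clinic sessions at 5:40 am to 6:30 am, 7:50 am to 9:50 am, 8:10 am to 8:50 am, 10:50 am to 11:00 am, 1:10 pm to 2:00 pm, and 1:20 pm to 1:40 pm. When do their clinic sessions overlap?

Merge the first list: 5:50 am–7:30 am, 8:20 am–9:20 am, 11:50 am–1:00 pm.
Merge the second list: 5:40 am–6:30 am, 7:50 am–9:50 am, 10:50 am–11:00 am, 1:10 pm–2:00 pm.
5:50 am–7:30 am meets the second set on 5:50 am–6:30 am.
8:20 am–9:20 am meets the second set on 8:20 am–9:20 am.
11:50 am–1:00 pm: no overlap with the second set.

5:50 am–6:30 am, 8:20 am–9:20 am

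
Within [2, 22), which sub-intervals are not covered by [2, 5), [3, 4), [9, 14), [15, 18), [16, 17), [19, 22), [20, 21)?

Covered (merged): [2, 5), [9, 14), [15, 18), [19, 22).
Gaps within [2, 22): [5, 9), [14, 15), [18, 19).

[5, 9) ∪ [14, 15) ∪ [18, 19)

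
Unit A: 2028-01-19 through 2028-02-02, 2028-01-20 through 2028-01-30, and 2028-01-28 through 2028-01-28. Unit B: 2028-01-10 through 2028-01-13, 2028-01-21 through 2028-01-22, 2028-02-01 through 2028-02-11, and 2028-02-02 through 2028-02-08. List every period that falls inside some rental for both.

2028-01-21 through 2028-01-22, 2028-02-01 through 2028-02-02

A, merged: 2028-01-19 through 2028-02-02.
B, merged: 2028-01-10 through 2028-01-13, 2028-01-21 through 2028-01-22, 2028-02-01 through 2028-02-11.
2028-01-19 through 2028-02-02 ∩ B → 2028-01-21 through 2028-01-22, 2028-02-01 through 2028-02-02.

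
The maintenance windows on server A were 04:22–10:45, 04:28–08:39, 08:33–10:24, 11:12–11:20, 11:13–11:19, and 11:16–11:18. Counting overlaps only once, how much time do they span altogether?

6 h 31 min

Merged: 04:22–10:45, 11:12–11:20.
Lengths: 6 h 23 min + 8 min = 6 h 31 min.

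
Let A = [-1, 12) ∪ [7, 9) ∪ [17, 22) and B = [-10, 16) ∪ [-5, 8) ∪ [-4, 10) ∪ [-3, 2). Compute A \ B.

[17, 22)

A, merged: [-1, 12), [17, 22).
B, merged: [-10, 16).
[-1, 12) lies entirely inside B → drops out.
[17, 22) is untouched.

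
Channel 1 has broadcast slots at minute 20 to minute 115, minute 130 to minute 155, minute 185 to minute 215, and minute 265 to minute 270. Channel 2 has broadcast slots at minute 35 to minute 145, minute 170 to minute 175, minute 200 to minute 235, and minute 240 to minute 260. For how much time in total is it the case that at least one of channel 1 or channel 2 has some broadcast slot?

215 minutes

A ∪ B = minute 20 to minute 155, minute 170 to minute 175, minute 185 to minute 235, minute 240 to minute 260, minute 265 to minute 270.
Total: 135 minutes + 5 minutes + 50 minutes + 20 minutes + 5 minutes = 215 minutes.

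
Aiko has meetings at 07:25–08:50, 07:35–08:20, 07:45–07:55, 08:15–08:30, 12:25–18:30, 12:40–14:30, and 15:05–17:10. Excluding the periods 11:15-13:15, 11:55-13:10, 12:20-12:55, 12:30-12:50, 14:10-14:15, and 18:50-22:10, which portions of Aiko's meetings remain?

A, merged: 07:25-08:50, 12:25-18:30.
B, merged: 11:15-13:15, 14:10-14:15, 18:50-22:10.
07:25-08:50: no B overlap → unchanged.
12:25-18:30 minus B → 13:15-14:10, 14:15-18:30.

07:25-08:50, 13:15-14:10, 14:15-18:30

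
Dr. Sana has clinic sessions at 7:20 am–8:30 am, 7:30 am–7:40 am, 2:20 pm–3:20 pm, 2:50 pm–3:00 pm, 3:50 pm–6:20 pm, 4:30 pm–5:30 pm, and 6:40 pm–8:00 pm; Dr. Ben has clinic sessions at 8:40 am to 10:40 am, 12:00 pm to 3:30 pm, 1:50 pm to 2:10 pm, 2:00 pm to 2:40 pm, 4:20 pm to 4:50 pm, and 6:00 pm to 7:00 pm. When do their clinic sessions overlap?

A, merged: 7:20 am-8:30 am, 2:20 pm-3:20 pm, 3:50 pm-6:20 pm, 6:40 pm-8:00 pm.
B, merged: 8:40 am-10:40 am, 12:00 pm-3:30 pm, 4:20 pm-4:50 pm, 6:00 pm-7:00 pm.
7:20 am-8:30 am falls entirely outside B.
2:20 pm-3:20 pm overlaps B on 2:20 pm-3:20 pm.
3:50 pm-6:20 pm overlaps B on 4:20 pm-4:50 pm, 6:00 pm-6:20 pm.
6:40 pm-8:00 pm overlaps B on 6:40 pm-7:00 pm.

2:20 pm-3:20 pm, 4:20 pm-4:50 pm, 6:00 pm-6:20 pm, 6:40 pm-7:00 pm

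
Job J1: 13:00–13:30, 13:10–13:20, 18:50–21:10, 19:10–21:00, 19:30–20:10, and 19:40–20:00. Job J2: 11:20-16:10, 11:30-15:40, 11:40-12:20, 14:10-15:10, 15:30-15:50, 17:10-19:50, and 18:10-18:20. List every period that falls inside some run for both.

A, merged: 13:00-13:30, 18:50-21:10.
B, merged: 11:20-16:10, 17:10-19:50.
13:00-13:30 overlaps B on 13:00-13:30.
18:50-21:10 overlaps B on 18:50-19:50.

13:00-13:30, 18:50-19:50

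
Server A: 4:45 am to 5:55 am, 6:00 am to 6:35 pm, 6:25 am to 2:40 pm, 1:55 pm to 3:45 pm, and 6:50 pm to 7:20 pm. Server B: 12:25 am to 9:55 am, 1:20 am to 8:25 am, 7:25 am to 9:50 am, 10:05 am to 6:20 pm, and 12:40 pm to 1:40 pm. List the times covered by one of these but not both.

12:25 am–4:45 am, 5:55 am–6:00 am, 9:55 am–10:05 am, 6:20 pm–6:35 pm, 6:50 pm–7:20 pm

First set merges to 4:45 am–5:55 am, 6:00 am–6:35 pm, 6:50 pm–7:20 pm.
Second set merges to 12:25 am–9:55 am, 10:05 am–6:20 pm.
A \ B = 9:55 am–10:05 am, 6:20 pm–6:35 pm, 6:50 pm–7:20 pm.
B \ A = 12:25 am–4:45 am, 5:55 am–6:00 am.
Union of the two gives the symmetric difference.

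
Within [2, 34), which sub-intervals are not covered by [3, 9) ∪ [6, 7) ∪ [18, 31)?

After merging, the occupied span is [3, 9), [18, 31).
Gaps within [2, 34): [2, 3), [9, 18), [31, 34).

[2, 3) ∪ [9, 18) ∪ [31, 34)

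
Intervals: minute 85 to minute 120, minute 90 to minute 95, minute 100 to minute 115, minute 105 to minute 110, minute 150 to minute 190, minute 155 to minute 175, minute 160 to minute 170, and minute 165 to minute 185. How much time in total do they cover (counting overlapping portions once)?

75 minutes

Merged: minute 85 to minute 120, minute 150 to minute 190.
Lengths: 35 minutes + 40 minutes = 75 minutes.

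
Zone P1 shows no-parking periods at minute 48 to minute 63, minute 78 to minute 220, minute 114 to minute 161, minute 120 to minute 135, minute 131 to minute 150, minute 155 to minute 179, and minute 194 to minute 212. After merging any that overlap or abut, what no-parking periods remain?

minute 48 to minute 63, minute 78 to minute 220

minute 78 to minute 220 is disjoint → start new block.
minute 114 to minute 161 overlaps/touches minute 78 to minute 220 → extend to minute 78 to minute 220.
minute 120 to minute 135 overlaps/touches minute 78 to minute 220 → extend to minute 78 to minute 220.
minute 131 to minute 150 overlaps/touches minute 78 to minute 220 → extend to minute 78 to minute 220.
minute 155 to minute 179 overlaps/touches minute 78 to minute 220 → extend to minute 78 to minute 220.
minute 194 to minute 212 overlaps/touches minute 78 to minute 220 → extend to minute 78 to minute 220.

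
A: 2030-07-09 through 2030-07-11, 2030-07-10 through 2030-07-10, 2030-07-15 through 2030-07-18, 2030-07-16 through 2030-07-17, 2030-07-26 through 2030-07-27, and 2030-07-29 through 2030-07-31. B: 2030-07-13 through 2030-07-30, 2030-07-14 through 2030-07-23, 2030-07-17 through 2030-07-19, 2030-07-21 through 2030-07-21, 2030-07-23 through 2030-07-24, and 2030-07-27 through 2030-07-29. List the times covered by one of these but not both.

Merge the first list: 2030-07-09 through 2030-07-11, 2030-07-15 through 2030-07-18, 2030-07-26 through 2030-07-27, 2030-07-29 through 2030-07-31.
Merge the second list: 2030-07-13 through 2030-07-30.
A \ B = 2030-07-09 through 2030-07-11, 2030-07-31 through 2030-07-31.
B \ A = 2030-07-13 through 2030-07-14, 2030-07-19 through 2030-07-25, 2030-07-28 through 2030-07-28.
Union of the two gives the symmetric difference.

2030-07-09 through 2030-07-11, 2030-07-13 through 2030-07-14, 2030-07-19 through 2030-07-25, 2030-07-28 through 2030-07-28, 2030-07-31 through 2030-07-31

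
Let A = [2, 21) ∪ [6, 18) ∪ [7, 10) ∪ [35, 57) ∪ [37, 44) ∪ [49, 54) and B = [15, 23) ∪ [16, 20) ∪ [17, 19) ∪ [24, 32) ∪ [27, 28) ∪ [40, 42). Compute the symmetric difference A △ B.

A, merged: [2, 21), [35, 57).
B, merged: [15, 23), [24, 32), [40, 42).
A but not B: [2, 15), [35, 40), [42, 57).
B but not A: [21, 23), [24, 32).
Combining gives A △ B.

[2, 15) ∪ [21, 23) ∪ [24, 32) ∪ [35, 40) ∪ [42, 57)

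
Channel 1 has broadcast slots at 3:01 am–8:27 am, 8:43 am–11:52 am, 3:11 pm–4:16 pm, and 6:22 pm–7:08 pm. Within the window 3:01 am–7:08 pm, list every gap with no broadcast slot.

After merging, the occupied span is 3:01 am-8:27 am, 8:43 am-11:52 am, 3:11 pm-4:16 pm, 6:22 pm-7:08 pm.
Gaps within 3:01 am-7:08 pm: 8:27 am-8:43 am, 11:52 am-3:11 pm, 4:16 pm-6:22 pm.

8:27 am-8:43 am, 11:52 am-3:11 pm, 4:16 pm-6:22 pm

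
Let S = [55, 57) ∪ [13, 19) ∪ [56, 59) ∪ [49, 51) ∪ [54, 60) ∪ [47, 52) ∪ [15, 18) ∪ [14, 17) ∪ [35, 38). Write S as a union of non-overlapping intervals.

[13, 19) ∪ [35, 38) ∪ [47, 52) ∪ [54, 60)

Sort by start: [13, 19), [14, 17), [15, 18), [35, 38), [47, 52), [49, 51), [54, 60), [55, 57), [56, 59).
[14, 17) overlaps/touches [13, 19) → extend to [13, 19).
[15, 18) overlaps/touches [13, 19) → extend to [13, 19).
[35, 38) is disjoint → start new block.
[47, 52) is disjoint → start new block.
[49, 51) overlaps/touches [47, 52) → extend to [47, 52).
[54, 60) is disjoint → start new block.
[55, 57) overlaps/touches [54, 60) → extend to [54, 60).
[56, 59) overlaps/touches [54, 60) → extend to [54, 60).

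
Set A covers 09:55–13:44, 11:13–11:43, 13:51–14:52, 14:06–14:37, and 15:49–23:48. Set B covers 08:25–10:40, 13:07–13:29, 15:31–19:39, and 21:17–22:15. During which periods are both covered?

First set merges to 09:55–13:44, 13:51–14:52, 15:49–23:48.
09:55–13:44 overlaps B on 09:55–10:40, 13:07–13:29.
13:51–14:52 falls entirely outside B.
15:49–23:48 overlaps B on 15:49–19:39, 21:17–22:15.

09:55–10:40, 13:07–13:29, 15:49–19:39, 21:17–22:15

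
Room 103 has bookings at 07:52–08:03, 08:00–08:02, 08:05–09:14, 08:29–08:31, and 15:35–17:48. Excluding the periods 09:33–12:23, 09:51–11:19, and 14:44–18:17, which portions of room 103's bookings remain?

First set merges to 07:52–08:03, 08:05–09:14, 15:35–17:48.
Second set merges to 09:33–12:23, 14:44–18:17.
07:52–08:03: no B overlap → unchanged.
08:05–09:14: no B overlap → unchanged.
15:35–17:48: fully covered by B → removed.

07:52–08:03, 08:05–09:14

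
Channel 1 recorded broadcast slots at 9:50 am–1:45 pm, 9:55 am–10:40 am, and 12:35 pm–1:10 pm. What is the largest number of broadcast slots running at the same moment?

2

Walk the sorted start/end points keeping a running depth.
The depth first hits 2 at 9:55 am.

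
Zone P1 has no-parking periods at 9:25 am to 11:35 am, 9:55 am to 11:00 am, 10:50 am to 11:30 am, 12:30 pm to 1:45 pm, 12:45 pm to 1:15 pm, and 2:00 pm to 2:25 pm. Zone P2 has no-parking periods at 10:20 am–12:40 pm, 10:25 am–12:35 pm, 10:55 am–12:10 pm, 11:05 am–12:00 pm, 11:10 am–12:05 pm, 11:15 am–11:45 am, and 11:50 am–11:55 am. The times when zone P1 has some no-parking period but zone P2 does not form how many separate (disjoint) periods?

First set merges to 9:25 am-11:35 am, 12:30 pm-1:45 pm, 2:00 pm-2:25 pm.
Second set merges to 10:20 am-12:40 pm.
A \ B = 9:25 am-10:20 am, 12:40 pm-1:45 pm, 2:00 pm-2:25 pm.
That is 3 disjoint pieces.

3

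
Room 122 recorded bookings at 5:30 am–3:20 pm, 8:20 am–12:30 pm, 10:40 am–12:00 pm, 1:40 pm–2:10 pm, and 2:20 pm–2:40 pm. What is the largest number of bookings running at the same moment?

3

Sweep endpoints in order; track running count of active intervals.
Peak of 3 reached at 10:40 am.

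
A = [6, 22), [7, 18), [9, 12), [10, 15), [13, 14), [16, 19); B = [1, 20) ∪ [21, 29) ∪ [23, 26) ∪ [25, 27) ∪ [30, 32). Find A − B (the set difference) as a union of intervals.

First set merges to [6, 22).
Second set merges to [1, 20), [21, 29), [30, 32).
[6, 22) \ B = [20, 21).

[20, 21)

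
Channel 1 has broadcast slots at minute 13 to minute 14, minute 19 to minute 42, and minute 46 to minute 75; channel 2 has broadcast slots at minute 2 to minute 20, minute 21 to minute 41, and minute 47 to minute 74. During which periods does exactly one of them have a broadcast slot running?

minute 2 to minute 13, minute 14 to minute 19, minute 20 to minute 21, minute 41 to minute 42, minute 46 to minute 47, minute 74 to minute 75

A but not B: minute 20 to minute 21, minute 41 to minute 42, minute 46 to minute 47, minute 74 to minute 75.
B but not A: minute 2 to minute 13, minute 14 to minute 19.
Combining gives A △ B.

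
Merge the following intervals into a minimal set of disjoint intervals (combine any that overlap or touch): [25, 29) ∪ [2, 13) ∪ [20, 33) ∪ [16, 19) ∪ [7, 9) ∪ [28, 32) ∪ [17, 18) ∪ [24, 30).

Sort by start: [2, 13), [7, 9), [16, 19), [17, 18), [20, 33), [24, 30), [25, 29), [28, 32).
[7, 9) overlaps/touches [2, 13) → extend to [2, 13).
[16, 19) is disjoint → start new block.
[17, 18) overlaps/touches [16, 19) → extend to [16, 19).
[20, 33) is disjoint → start new block.
[24, 30) overlaps/touches [20, 33) → extend to [20, 33).
[25, 29) overlaps/touches [20, 33) → extend to [20, 33).
[28, 32) overlaps/touches [20, 33) → extend to [20, 33).

[2, 13) ∪ [16, 19) ∪ [20, 33)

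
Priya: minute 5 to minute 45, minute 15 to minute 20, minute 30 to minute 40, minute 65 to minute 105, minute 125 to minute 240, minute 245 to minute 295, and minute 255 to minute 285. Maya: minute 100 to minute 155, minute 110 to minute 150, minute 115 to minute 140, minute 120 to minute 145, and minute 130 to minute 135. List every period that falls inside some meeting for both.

A, merged: minute 5 to minute 45, minute 65 to minute 105, minute 125 to minute 240, minute 245 to minute 295.
B, merged: minute 100 to minute 155.
minute 5 to minute 45 falls entirely outside B.
minute 65 to minute 105 overlaps B on minute 100 to minute 105.
minute 125 to minute 240 overlaps B on minute 125 to minute 155.
minute 245 to minute 295 falls entirely outside B.

minute 100 to minute 105, minute 125 to minute 155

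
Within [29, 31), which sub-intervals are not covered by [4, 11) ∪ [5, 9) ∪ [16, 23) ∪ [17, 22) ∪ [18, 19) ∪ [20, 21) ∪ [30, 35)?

[29, 30)

After merging, the occupied span is [4, 11), [16, 23), [30, 35).
Complement within [29, 31): [29, 30).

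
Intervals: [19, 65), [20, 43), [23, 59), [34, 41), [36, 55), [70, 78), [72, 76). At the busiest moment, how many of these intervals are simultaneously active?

5

Sweep endpoints in order; track running count of active intervals.
Peak of 5 reached at 36.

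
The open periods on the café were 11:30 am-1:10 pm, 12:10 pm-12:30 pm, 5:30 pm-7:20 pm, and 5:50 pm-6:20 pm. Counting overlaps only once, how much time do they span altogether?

3 h 30 min

Merged: 11:30 am–1:10 pm, 5:30 pm–7:20 pm.
Lengths: 1 h 40 min + 1 h 50 min = 3 h 30 min.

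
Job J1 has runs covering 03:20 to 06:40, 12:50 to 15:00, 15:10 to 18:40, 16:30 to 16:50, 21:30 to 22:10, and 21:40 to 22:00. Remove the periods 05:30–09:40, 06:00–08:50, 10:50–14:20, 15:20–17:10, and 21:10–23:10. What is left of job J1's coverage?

First set merges to 03:20–06:40, 12:50–15:00, 15:10–18:40, 21:30–22:10.
Second set merges to 05:30–09:40, 10:50–14:20, 15:20–17:10, 21:10–23:10.
03:20–06:40 minus B → 03:20–05:30.
12:50–15:00 minus B → 14:20–15:00.
15:10–18:40 minus B → 15:10–15:20, 17:10–18:40.
21:30–22:10: fully covered by B → removed.

03:20–05:30, 14:20–15:00, 15:10–15:20, 17:10–18:40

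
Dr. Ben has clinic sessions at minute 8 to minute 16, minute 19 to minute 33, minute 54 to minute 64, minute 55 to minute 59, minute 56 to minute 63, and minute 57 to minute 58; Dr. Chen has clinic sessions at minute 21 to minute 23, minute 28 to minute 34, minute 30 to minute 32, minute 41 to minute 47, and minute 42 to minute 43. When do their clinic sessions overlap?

Merge the first list: minute 8 to minute 16, minute 19 to minute 33, minute 54 to minute 64.
Merge the second list: minute 21 to minute 23, minute 28 to minute 34, minute 41 to minute 47.
minute 8 to minute 16 falls entirely outside B.
minute 19 to minute 33 overlaps B on minute 21 to minute 23, minute 28 to minute 33.
minute 54 to minute 64 falls entirely outside B.

minute 21 to minute 23, minute 28 to minute 33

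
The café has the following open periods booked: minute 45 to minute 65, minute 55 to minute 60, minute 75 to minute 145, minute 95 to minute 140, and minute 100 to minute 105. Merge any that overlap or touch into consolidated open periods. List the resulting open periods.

minute 45 to minute 65, minute 75 to minute 145

minute 55 to minute 60 overlaps/touches minute 45 to minute 65 → extend to minute 45 to minute 65.
minute 75 to minute 145 is disjoint → start new block.
minute 95 to minute 140 overlaps/touches minute 75 to minute 145 → extend to minute 75 to minute 145.
minute 100 to minute 105 overlaps/touches minute 75 to minute 145 → extend to minute 75 to minute 145.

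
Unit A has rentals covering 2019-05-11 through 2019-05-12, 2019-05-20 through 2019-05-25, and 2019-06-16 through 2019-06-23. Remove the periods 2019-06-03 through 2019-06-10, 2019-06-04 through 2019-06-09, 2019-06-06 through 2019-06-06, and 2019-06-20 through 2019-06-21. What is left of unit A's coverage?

2019-05-11 through 2019-05-12, 2019-05-20 through 2019-05-25, 2019-06-16 through 2019-06-19, 2019-06-22 through 2019-06-23

B, merged: 2019-06-03 through 2019-06-10, 2019-06-20 through 2019-06-21.
2019-05-11 through 2019-05-12 is untouched.
2019-05-20 through 2019-05-25 is untouched.
2019-06-16 through 2019-06-23 with B removed leaves 2019-06-16 through 2019-06-19, 2019-06-22 through 2019-06-23.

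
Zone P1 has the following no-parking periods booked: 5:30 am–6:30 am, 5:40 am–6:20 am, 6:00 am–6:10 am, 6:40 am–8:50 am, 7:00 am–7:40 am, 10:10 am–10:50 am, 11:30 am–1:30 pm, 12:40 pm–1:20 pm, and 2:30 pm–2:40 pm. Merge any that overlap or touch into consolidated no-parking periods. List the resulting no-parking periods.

5:30 am–6:30 am, 6:40 am–8:50 am, 10:10 am–10:50 am, 11:30 am–1:30 pm, 2:30 pm–2:40 pm

5:40 am–6:20 am overlaps/touches 5:30 am–6:30 am → extend to 5:30 am–6:30 am.
6:00 am–6:10 am overlaps/touches 5:30 am–6:30 am → extend to 5:30 am–6:30 am.
6:40 am–8:50 am is disjoint → start new block.
7:00 am–7:40 am overlaps/touches 6:40 am–8:50 am → extend to 6:40 am–8:50 am.
10:10 am–10:50 am is disjoint → start new block.
11:30 am–1:30 pm is disjoint → start new block.
12:40 pm–1:20 pm overlaps/touches 11:30 am–1:30 pm → extend to 11:30 am–1:30 pm.
2:30 pm–2:40 pm is disjoint → start new block.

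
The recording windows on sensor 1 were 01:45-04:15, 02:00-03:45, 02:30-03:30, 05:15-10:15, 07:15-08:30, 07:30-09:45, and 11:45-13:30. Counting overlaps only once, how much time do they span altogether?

Merged: 01:45–04:15, 05:15–10:15, 11:45–13:30.
Lengths: 2 h 30 min + 5 h + 1 h 45 min = 9 h 15 min.

9 h 15 min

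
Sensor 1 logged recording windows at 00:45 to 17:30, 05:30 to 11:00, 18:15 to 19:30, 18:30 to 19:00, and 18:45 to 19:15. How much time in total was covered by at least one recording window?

Merged: 00:45-17:30, 18:15-19:30.
Lengths: 16 h 45 min + 1 h 15 min = 18 h.

18 h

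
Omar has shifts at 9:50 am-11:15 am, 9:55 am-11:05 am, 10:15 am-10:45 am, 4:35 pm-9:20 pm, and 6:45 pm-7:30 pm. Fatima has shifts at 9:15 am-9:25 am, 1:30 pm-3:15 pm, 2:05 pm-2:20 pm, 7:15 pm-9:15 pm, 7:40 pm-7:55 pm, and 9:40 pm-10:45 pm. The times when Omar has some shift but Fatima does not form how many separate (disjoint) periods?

3

A, merged: 9:50 am–11:15 am, 4:35 pm–9:20 pm.
B, merged: 9:15 am–9:25 am, 1:30 pm–3:15 pm, 7:15 pm–9:15 pm, 9:40 pm–10:45 pm.
A \ B = 9:50 am–11:15 am, 4:35 pm–7:15 pm, 9:15 pm–9:20 pm.
That is 3 disjoint pieces.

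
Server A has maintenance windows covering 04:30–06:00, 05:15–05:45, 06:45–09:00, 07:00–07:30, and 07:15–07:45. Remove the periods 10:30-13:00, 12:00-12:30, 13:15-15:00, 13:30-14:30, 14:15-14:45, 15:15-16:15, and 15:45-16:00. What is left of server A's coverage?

04:30–06:00, 06:45–09:00

Merge the first list: 04:30–06:00, 06:45–09:00.
Merge the second list: 10:30–13:00, 13:15–15:00, 15:15–16:15.
04:30–06:00: no B overlap → unchanged.
06:45–09:00: no B overlap → unchanged.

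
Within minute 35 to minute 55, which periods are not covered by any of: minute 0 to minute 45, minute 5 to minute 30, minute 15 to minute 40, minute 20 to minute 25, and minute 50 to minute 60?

minute 45 to minute 50

Covered (merged): minute 0 to minute 45, minute 50 to minute 60.
Uncovered inside minute 35 to minute 55: minute 45 to minute 50.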